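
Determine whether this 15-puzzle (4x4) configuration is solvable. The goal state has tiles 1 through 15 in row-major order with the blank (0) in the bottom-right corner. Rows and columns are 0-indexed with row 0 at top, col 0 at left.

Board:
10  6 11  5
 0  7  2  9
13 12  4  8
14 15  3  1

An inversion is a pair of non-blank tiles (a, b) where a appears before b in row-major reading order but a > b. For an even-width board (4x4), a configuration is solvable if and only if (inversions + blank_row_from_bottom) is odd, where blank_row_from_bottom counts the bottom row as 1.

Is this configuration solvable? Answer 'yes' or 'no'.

Inversions: 53
Blank is in row 1 (0-indexed from top), which is row 3 counting from the bottom (bottom = 1).
53 + 3 = 56, which is even, so the puzzle is not solvable.

Answer: no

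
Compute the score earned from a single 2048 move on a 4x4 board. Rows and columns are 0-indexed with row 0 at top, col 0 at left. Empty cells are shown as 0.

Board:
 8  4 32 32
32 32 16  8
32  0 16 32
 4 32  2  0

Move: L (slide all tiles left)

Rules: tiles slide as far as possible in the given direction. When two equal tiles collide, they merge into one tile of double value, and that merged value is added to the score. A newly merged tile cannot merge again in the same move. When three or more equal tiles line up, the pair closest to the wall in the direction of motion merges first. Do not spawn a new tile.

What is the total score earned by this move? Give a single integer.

Slide left:
row 0: [8, 4, 32, 32] -> [8, 4, 64, 0]  score +64 (running 64)
row 1: [32, 32, 16, 8] -> [64, 16, 8, 0]  score +64 (running 128)
row 2: [32, 0, 16, 32] -> [32, 16, 32, 0]  score +0 (running 128)
row 3: [4, 32, 2, 0] -> [4, 32, 2, 0]  score +0 (running 128)
Board after move:
 8  4 64  0
64 16  8  0
32 16 32  0
 4 32  2  0

Answer: 128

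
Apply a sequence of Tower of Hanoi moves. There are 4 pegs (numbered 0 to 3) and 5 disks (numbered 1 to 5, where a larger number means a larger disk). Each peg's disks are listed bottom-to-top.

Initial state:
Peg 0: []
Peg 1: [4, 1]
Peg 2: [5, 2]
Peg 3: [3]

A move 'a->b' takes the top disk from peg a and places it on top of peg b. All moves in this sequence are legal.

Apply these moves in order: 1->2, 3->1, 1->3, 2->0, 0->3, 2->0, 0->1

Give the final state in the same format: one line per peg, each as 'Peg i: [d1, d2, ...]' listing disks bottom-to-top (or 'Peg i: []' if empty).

After move 1 (1->2):
Peg 0: []
Peg 1: [4]
Peg 2: [5, 2, 1]
Peg 3: [3]

After move 2 (3->1):
Peg 0: []
Peg 1: [4, 3]
Peg 2: [5, 2, 1]
Peg 3: []

After move 3 (1->3):
Peg 0: []
Peg 1: [4]
Peg 2: [5, 2, 1]
Peg 3: [3]

After move 4 (2->0):
Peg 0: [1]
Peg 1: [4]
Peg 2: [5, 2]
Peg 3: [3]

After move 5 (0->3):
Peg 0: []
Peg 1: [4]
Peg 2: [5, 2]
Peg 3: [3, 1]

After move 6 (2->0):
Peg 0: [2]
Peg 1: [4]
Peg 2: [5]
Peg 3: [3, 1]

After move 7 (0->1):
Peg 0: []
Peg 1: [4, 2]
Peg 2: [5]
Peg 3: [3, 1]

Answer: Peg 0: []
Peg 1: [4, 2]
Peg 2: [5]
Peg 3: [3, 1]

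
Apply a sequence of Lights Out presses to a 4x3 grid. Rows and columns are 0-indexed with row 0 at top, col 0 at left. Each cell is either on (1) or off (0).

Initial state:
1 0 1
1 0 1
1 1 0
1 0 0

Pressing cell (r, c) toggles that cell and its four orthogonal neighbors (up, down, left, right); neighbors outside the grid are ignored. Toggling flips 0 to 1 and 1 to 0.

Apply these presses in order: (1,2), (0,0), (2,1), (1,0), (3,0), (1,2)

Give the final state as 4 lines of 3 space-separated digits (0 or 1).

After press 1 at (1,2):
1 0 0
1 1 0
1 1 1
1 0 0

After press 2 at (0,0):
0 1 0
0 1 0
1 1 1
1 0 0

After press 3 at (2,1):
0 1 0
0 0 0
0 0 0
1 1 0

After press 4 at (1,0):
1 1 0
1 1 0
1 0 0
1 1 0

After press 5 at (3,0):
1 1 0
1 1 0
0 0 0
0 0 0

After press 6 at (1,2):
1 1 1
1 0 1
0 0 1
0 0 0

Answer: 1 1 1
1 0 1
0 0 1
0 0 0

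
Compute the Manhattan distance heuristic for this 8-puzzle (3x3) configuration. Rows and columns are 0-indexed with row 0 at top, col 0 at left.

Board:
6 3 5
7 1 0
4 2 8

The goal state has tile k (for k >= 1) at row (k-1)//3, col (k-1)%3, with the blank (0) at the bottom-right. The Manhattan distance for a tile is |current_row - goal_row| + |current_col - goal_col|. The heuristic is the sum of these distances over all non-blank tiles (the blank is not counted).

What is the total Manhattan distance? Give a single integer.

Tile 6: at (0,0), goal (1,2), distance |0-1|+|0-2| = 3
Tile 3: at (0,1), goal (0,2), distance |0-0|+|1-2| = 1
Tile 5: at (0,2), goal (1,1), distance |0-1|+|2-1| = 2
Tile 7: at (1,0), goal (2,0), distance |1-2|+|0-0| = 1
Tile 1: at (1,1), goal (0,0), distance |1-0|+|1-0| = 2
Tile 4: at (2,0), goal (1,0), distance |2-1|+|0-0| = 1
Tile 2: at (2,1), goal (0,1), distance |2-0|+|1-1| = 2
Tile 8: at (2,2), goal (2,1), distance |2-2|+|2-1| = 1
Sum: 3 + 1 + 2 + 1 + 2 + 1 + 2 + 1 = 13

Answer: 13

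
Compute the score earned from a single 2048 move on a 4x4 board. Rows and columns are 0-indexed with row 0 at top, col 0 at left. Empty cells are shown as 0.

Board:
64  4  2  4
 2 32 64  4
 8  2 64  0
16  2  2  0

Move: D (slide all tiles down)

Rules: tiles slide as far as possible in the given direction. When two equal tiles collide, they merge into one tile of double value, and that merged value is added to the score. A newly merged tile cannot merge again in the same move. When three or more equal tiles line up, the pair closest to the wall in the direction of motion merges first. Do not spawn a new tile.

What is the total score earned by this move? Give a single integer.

Slide down:
col 0: [64, 2, 8, 16] -> [64, 2, 8, 16]  score +0 (running 0)
col 1: [4, 32, 2, 2] -> [0, 4, 32, 4]  score +4 (running 4)
col 2: [2, 64, 64, 2] -> [0, 2, 128, 2]  score +128 (running 132)
col 3: [4, 4, 0, 0] -> [0, 0, 0, 8]  score +8 (running 140)
Board after move:
 64   0   0   0
  2   4   2   0
  8  32 128   0
 16   4   2   8

Answer: 140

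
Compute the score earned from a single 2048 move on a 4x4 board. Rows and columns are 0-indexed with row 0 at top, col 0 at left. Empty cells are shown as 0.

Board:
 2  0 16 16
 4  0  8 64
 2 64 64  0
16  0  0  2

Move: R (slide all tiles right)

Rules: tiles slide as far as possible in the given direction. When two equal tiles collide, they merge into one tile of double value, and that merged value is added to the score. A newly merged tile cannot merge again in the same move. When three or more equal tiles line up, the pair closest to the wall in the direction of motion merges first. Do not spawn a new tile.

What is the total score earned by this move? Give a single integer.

Slide right:
row 0: [2, 0, 16, 16] -> [0, 0, 2, 32]  score +32 (running 32)
row 1: [4, 0, 8, 64] -> [0, 4, 8, 64]  score +0 (running 32)
row 2: [2, 64, 64, 0] -> [0, 0, 2, 128]  score +128 (running 160)
row 3: [16, 0, 0, 2] -> [0, 0, 16, 2]  score +0 (running 160)
Board after move:
  0   0   2  32
  0   4   8  64
  0   0   2 128
  0   0  16   2

Answer: 160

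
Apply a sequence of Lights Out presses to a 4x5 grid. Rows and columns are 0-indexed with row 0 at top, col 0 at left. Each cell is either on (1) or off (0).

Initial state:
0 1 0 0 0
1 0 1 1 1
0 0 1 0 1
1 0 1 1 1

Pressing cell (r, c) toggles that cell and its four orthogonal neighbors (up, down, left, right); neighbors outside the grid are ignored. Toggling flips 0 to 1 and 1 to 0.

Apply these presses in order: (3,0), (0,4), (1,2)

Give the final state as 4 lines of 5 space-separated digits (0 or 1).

After press 1 at (3,0):
0 1 0 0 0
1 0 1 1 1
1 0 1 0 1
0 1 1 1 1

After press 2 at (0,4):
0 1 0 1 1
1 0 1 1 0
1 0 1 0 1
0 1 1 1 1

After press 3 at (1,2):
0 1 1 1 1
1 1 0 0 0
1 0 0 0 1
0 1 1 1 1

Answer: 0 1 1 1 1
1 1 0 0 0
1 0 0 0 1
0 1 1 1 1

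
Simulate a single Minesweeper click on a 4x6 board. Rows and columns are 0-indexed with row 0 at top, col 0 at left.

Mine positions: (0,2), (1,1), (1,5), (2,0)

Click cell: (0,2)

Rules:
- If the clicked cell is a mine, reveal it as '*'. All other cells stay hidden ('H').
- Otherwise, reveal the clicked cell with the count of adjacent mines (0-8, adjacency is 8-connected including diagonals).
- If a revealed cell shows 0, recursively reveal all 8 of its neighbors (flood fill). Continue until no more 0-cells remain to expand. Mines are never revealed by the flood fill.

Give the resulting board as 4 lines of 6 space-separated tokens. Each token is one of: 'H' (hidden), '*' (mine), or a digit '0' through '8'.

H H * H H H
H H H H H H
H H H H H H
H H H H H H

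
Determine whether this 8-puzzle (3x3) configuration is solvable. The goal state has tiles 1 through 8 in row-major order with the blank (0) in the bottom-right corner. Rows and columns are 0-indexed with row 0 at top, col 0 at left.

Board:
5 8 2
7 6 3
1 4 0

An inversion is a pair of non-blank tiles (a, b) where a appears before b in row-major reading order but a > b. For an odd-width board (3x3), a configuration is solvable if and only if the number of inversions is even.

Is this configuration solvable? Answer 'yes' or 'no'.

Answer: no

Derivation:
Inversions (pairs i<j in row-major order where tile[i] > tile[j] > 0): 19
19 is odd, so the puzzle is not solvable.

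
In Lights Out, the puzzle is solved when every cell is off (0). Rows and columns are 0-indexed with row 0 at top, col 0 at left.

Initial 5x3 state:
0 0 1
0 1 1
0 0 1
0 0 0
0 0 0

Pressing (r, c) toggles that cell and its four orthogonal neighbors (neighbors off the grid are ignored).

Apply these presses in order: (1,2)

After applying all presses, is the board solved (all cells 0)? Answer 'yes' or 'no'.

Answer: yes

Derivation:
After press 1 at (1,2):
0 0 0
0 0 0
0 0 0
0 0 0
0 0 0

Lights still on: 0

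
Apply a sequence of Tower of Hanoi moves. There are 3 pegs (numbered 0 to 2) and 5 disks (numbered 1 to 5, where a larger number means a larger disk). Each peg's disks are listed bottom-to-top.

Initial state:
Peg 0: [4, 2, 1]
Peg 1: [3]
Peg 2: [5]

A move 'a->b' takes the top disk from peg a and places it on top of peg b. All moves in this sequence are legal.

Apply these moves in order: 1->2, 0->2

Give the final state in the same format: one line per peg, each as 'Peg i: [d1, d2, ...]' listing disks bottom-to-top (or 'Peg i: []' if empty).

After move 1 (1->2):
Peg 0: [4, 2, 1]
Peg 1: []
Peg 2: [5, 3]

After move 2 (0->2):
Peg 0: [4, 2]
Peg 1: []
Peg 2: [5, 3, 1]

Answer: Peg 0: [4, 2]
Peg 1: []
Peg 2: [5, 3, 1]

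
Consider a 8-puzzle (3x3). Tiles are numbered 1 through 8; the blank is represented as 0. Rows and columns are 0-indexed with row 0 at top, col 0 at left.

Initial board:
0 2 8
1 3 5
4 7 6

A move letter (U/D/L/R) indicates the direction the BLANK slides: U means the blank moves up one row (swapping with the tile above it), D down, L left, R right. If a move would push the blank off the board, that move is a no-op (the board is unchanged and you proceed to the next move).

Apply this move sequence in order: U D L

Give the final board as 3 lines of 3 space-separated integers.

Answer: 1 2 8
0 3 5
4 7 6

Derivation:
After move 1 (U):
0 2 8
1 3 5
4 7 6

After move 2 (D):
1 2 8
0 3 5
4 7 6

After move 3 (L):
1 2 8
0 3 5
4 7 6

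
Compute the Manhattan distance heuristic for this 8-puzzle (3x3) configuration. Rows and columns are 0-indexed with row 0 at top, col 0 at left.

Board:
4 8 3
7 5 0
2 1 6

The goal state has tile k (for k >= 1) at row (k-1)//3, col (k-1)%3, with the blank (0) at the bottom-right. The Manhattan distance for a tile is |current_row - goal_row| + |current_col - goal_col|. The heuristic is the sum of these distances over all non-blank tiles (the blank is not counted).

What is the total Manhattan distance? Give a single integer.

Tile 4: (0,0)->(1,0) = 1
Tile 8: (0,1)->(2,1) = 2
Tile 3: (0,2)->(0,2) = 0
Tile 7: (1,0)->(2,0) = 1
Tile 5: (1,1)->(1,1) = 0
Tile 2: (2,0)->(0,1) = 3
Tile 1: (2,1)->(0,0) = 3
Tile 6: (2,2)->(1,2) = 1
Sum: 1 + 2 + 0 + 1 + 0 + 3 + 3 + 1 = 11

Answer: 11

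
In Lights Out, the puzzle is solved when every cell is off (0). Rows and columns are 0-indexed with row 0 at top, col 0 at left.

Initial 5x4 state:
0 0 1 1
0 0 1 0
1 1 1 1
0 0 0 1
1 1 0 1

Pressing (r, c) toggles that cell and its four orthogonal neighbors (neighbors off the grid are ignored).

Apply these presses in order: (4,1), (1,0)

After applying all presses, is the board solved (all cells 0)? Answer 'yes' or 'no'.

Answer: no

Derivation:
After press 1 at (4,1):
0 0 1 1
0 0 1 0
1 1 1 1
0 1 0 1
0 0 1 1

After press 2 at (1,0):
1 0 1 1
1 1 1 0
0 1 1 1
0 1 0 1
0 0 1 1

Lights still on: 13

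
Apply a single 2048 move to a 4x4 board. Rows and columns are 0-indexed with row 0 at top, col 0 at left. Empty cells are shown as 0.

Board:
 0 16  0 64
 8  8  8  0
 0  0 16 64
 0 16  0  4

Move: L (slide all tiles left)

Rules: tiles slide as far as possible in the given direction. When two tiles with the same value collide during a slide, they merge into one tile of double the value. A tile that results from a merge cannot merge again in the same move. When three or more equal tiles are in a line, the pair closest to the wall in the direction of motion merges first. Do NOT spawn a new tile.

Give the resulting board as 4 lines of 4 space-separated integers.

Answer: 16 64  0  0
16  8  0  0
16 64  0  0
16  4  0  0

Derivation:
Slide left:
row 0: [0, 16, 0, 64] -> [16, 64, 0, 0]
row 1: [8, 8, 8, 0] -> [16, 8, 0, 0]
row 2: [0, 0, 16, 64] -> [16, 64, 0, 0]
row 3: [0, 16, 0, 4] -> [16, 4, 0, 0]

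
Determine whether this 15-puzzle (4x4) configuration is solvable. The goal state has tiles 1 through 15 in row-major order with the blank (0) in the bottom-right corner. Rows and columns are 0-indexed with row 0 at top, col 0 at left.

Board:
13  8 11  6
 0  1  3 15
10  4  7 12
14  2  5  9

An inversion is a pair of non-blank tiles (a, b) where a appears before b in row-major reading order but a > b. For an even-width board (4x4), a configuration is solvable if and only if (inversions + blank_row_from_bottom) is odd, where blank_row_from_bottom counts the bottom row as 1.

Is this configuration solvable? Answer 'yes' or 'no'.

Answer: yes

Derivation:
Inversions: 56
Blank is in row 1 (0-indexed from top), which is row 3 counting from the bottom (bottom = 1).
56 + 3 = 59, which is odd, so the puzzle is solvable.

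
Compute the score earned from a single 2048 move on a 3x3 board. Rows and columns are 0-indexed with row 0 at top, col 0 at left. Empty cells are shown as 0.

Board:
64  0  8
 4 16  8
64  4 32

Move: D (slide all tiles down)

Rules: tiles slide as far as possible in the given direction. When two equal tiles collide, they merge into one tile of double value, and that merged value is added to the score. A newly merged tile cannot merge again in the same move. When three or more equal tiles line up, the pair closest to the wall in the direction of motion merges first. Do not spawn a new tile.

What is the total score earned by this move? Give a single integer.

Answer: 16

Derivation:
Slide down:
col 0: [64, 4, 64] -> [64, 4, 64]  score +0 (running 0)
col 1: [0, 16, 4] -> [0, 16, 4]  score +0 (running 0)
col 2: [8, 8, 32] -> [0, 16, 32]  score +16 (running 16)
Board after move:
64  0  0
 4 16 16
64  4 32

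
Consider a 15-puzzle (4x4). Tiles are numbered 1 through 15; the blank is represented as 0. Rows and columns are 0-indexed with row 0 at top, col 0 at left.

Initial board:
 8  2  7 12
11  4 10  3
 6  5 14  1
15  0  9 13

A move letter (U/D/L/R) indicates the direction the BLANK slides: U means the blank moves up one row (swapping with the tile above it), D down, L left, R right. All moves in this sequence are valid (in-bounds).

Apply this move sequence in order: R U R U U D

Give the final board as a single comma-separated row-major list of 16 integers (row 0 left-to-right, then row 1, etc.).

After move 1 (R):
 8  2  7 12
11  4 10  3
 6  5 14  1
15  9  0 13

After move 2 (U):
 8  2  7 12
11  4 10  3
 6  5  0  1
15  9 14 13

After move 3 (R):
 8  2  7 12
11  4 10  3
 6  5  1  0
15  9 14 13

After move 4 (U):
 8  2  7 12
11  4 10  0
 6  5  1  3
15  9 14 13

After move 5 (U):
 8  2  7  0
11  4 10 12
 6  5  1  3
15  9 14 13

After move 6 (D):
 8  2  7 12
11  4 10  0
 6  5  1  3
15  9 14 13

Answer: 8, 2, 7, 12, 11, 4, 10, 0, 6, 5, 1, 3, 15, 9, 14, 13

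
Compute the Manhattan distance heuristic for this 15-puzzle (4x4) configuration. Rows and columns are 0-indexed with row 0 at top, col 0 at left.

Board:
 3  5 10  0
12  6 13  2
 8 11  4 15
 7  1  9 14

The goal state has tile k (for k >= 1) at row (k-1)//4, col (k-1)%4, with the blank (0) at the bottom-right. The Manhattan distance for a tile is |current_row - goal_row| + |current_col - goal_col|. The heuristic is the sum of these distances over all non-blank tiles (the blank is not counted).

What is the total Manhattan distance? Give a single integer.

Answer: 41

Derivation:
Tile 3: (0,0)->(0,2) = 2
Tile 5: (0,1)->(1,0) = 2
Tile 10: (0,2)->(2,1) = 3
Tile 12: (1,0)->(2,3) = 4
Tile 6: (1,1)->(1,1) = 0
Tile 13: (1,2)->(3,0) = 4
Tile 2: (1,3)->(0,1) = 3
Tile 8: (2,0)->(1,3) = 4
Tile 11: (2,1)->(2,2) = 1
Tile 4: (2,2)->(0,3) = 3
Tile 15: (2,3)->(3,2) = 2
Tile 7: (3,0)->(1,2) = 4
Tile 1: (3,1)->(0,0) = 4
Tile 9: (3,2)->(2,0) = 3
Tile 14: (3,3)->(3,1) = 2
Sum: 2 + 2 + 3 + 4 + 0 + 4 + 3 + 4 + 1 + 3 + 2 + 4 + 4 + 3 + 2 = 41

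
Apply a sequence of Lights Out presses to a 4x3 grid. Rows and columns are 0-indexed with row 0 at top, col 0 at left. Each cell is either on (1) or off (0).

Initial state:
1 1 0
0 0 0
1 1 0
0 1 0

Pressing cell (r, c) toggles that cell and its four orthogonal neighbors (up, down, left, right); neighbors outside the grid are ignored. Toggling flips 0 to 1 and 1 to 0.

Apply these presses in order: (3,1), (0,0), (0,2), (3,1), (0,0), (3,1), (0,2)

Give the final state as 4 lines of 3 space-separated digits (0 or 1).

Answer: 1 1 0
0 0 0
1 0 0
1 0 1

Derivation:
After press 1 at (3,1):
1 1 0
0 0 0
1 0 0
1 0 1

After press 2 at (0,0):
0 0 0
1 0 0
1 0 0
1 0 1

After press 3 at (0,2):
0 1 1
1 0 1
1 0 0
1 0 1

After press 4 at (3,1):
0 1 1
1 0 1
1 1 0
0 1 0

After press 5 at (0,0):
1 0 1
0 0 1
1 1 0
0 1 0

After press 6 at (3,1):
1 0 1
0 0 1
1 0 0
1 0 1

After press 7 at (0,2):
1 1 0
0 0 0
1 0 0
1 0 1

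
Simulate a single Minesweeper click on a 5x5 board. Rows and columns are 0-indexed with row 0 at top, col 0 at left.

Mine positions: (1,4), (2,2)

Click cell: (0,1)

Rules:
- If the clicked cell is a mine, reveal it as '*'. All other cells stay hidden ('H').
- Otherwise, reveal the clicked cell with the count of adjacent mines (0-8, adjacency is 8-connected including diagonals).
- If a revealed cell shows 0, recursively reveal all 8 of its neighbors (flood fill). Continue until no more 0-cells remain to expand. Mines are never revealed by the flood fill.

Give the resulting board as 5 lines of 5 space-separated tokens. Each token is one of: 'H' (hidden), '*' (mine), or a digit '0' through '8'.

0 0 0 1 H
0 1 1 2 H
0 1 H 2 1
0 1 1 1 0
0 0 0 0 0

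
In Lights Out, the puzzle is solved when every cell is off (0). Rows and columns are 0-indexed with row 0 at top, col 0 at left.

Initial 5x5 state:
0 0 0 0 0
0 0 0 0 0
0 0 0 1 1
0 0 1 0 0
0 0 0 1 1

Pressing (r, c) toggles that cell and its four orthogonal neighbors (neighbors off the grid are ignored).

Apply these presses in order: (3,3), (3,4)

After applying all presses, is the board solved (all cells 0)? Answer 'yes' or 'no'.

Answer: yes

Derivation:
After press 1 at (3,3):
0 0 0 0 0
0 0 0 0 0
0 0 0 0 1
0 0 0 1 1
0 0 0 0 1

After press 2 at (3,4):
0 0 0 0 0
0 0 0 0 0
0 0 0 0 0
0 0 0 0 0
0 0 0 0 0

Lights still on: 0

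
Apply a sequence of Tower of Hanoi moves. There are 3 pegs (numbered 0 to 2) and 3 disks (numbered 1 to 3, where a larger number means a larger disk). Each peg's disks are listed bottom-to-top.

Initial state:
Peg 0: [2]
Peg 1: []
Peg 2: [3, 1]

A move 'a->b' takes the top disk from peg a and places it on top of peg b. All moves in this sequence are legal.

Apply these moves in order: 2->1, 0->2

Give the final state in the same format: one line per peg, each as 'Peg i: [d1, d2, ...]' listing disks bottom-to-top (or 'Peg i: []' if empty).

After move 1 (2->1):
Peg 0: [2]
Peg 1: [1]
Peg 2: [3]

After move 2 (0->2):
Peg 0: []
Peg 1: [1]
Peg 2: [3, 2]

Answer: Peg 0: []
Peg 1: [1]
Peg 2: [3, 2]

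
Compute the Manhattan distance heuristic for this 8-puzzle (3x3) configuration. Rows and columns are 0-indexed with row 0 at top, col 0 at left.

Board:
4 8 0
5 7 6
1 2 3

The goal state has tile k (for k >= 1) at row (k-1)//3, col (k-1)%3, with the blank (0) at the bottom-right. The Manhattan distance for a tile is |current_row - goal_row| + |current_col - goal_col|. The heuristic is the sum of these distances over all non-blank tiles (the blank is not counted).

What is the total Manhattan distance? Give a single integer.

Answer: 12

Derivation:
Tile 4: at (0,0), goal (1,0), distance |0-1|+|0-0| = 1
Tile 8: at (0,1), goal (2,1), distance |0-2|+|1-1| = 2
Tile 5: at (1,0), goal (1,1), distance |1-1|+|0-1| = 1
Tile 7: at (1,1), goal (2,0), distance |1-2|+|1-0| = 2
Tile 6: at (1,2), goal (1,2), distance |1-1|+|2-2| = 0
Tile 1: at (2,0), goal (0,0), distance |2-0|+|0-0| = 2
Tile 2: at (2,1), goal (0,1), distance |2-0|+|1-1| = 2
Tile 3: at (2,2), goal (0,2), distance |2-0|+|2-2| = 2
Sum: 1 + 2 + 1 + 2 + 0 + 2 + 2 + 2 = 12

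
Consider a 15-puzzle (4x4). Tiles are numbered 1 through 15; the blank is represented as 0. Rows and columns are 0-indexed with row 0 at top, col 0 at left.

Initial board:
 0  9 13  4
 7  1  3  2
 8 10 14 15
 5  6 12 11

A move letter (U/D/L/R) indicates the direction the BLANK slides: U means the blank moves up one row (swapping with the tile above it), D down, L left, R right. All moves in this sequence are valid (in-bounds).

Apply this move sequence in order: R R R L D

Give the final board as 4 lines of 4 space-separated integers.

After move 1 (R):
 9  0 13  4
 7  1  3  2
 8 10 14 15
 5  6 12 11

After move 2 (R):
 9 13  0  4
 7  1  3  2
 8 10 14 15
 5  6 12 11

After move 3 (R):
 9 13  4  0
 7  1  3  2
 8 10 14 15
 5  6 12 11

After move 4 (L):
 9 13  0  4
 7  1  3  2
 8 10 14 15
 5  6 12 11

After move 5 (D):
 9 13  3  4
 7  1  0  2
 8 10 14 15
 5  6 12 11

Answer:  9 13  3  4
 7  1  0  2
 8 10 14 15
 5  6 12 11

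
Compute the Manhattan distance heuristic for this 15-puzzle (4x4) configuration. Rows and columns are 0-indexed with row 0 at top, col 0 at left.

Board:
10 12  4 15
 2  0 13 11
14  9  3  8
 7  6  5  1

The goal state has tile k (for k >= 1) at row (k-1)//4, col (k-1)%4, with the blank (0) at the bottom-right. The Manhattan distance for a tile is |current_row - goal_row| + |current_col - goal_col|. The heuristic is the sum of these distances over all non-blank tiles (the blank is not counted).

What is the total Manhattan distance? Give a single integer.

Answer: 42

Derivation:
Tile 10: (0,0)->(2,1) = 3
Tile 12: (0,1)->(2,3) = 4
Tile 4: (0,2)->(0,3) = 1
Tile 15: (0,3)->(3,2) = 4
Tile 2: (1,0)->(0,1) = 2
Tile 13: (1,2)->(3,0) = 4
Tile 11: (1,3)->(2,2) = 2
Tile 14: (2,0)->(3,1) = 2
Tile 9: (2,1)->(2,0) = 1
Tile 3: (2,2)->(0,2) = 2
Tile 8: (2,3)->(1,3) = 1
Tile 7: (3,0)->(1,2) = 4
Tile 6: (3,1)->(1,1) = 2
Tile 5: (3,2)->(1,0) = 4
Tile 1: (3,3)->(0,0) = 6
Sum: 3 + 4 + 1 + 4 + 2 + 4 + 2 + 2 + 1 + 2 + 1 + 4 + 2 + 4 + 6 = 42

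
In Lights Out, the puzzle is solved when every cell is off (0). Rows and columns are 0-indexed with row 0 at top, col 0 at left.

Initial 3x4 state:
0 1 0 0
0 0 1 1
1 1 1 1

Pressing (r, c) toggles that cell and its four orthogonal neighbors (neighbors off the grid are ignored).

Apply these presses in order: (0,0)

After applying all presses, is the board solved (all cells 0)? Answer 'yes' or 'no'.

After press 1 at (0,0):
1 0 0 0
1 0 1 1
1 1 1 1

Lights still on: 8

Answer: no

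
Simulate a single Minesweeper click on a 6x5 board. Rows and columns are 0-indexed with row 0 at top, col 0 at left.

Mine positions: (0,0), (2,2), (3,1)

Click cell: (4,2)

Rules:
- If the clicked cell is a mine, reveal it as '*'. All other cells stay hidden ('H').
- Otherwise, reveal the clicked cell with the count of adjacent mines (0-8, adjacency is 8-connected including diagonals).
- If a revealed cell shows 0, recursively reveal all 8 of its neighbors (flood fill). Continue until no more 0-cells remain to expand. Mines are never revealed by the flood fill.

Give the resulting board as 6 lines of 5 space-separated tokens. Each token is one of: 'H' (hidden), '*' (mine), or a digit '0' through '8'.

H H H H H
H H H H H
H H H H H
H H H H H
H H 1 H H
H H H H H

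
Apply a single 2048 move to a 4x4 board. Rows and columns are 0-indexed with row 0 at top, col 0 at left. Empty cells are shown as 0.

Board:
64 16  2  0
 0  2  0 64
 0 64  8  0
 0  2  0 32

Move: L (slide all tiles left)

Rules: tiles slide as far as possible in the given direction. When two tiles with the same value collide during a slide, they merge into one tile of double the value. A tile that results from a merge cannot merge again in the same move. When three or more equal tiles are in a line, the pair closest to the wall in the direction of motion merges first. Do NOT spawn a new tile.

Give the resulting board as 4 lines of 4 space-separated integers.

Answer: 64 16  2  0
 2 64  0  0
64  8  0  0
 2 32  0  0

Derivation:
Slide left:
row 0: [64, 16, 2, 0] -> [64, 16, 2, 0]
row 1: [0, 2, 0, 64] -> [2, 64, 0, 0]
row 2: [0, 64, 8, 0] -> [64, 8, 0, 0]
row 3: [0, 2, 0, 32] -> [2, 32, 0, 0]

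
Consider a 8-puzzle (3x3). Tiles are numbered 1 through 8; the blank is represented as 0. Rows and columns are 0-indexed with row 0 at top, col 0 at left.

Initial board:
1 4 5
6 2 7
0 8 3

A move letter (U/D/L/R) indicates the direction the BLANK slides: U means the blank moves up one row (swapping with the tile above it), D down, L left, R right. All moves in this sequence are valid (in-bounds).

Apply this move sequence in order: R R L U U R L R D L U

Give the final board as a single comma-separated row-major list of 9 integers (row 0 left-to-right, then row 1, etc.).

Answer: 1, 0, 7, 6, 5, 4, 8, 2, 3

Derivation:
After move 1 (R):
1 4 5
6 2 7
8 0 3

After move 2 (R):
1 4 5
6 2 7
8 3 0

After move 3 (L):
1 4 5
6 2 7
8 0 3

After move 4 (U):
1 4 5
6 0 7
8 2 3

After move 5 (U):
1 0 5
6 4 7
8 2 3

After move 6 (R):
1 5 0
6 4 7
8 2 3

After move 7 (L):
1 0 5
6 4 7
8 2 3

After move 8 (R):
1 5 0
6 4 7
8 2 3

After move 9 (D):
1 5 7
6 4 0
8 2 3

After move 10 (L):
1 5 7
6 0 4
8 2 3

After move 11 (U):
1 0 7
6 5 4
8 2 3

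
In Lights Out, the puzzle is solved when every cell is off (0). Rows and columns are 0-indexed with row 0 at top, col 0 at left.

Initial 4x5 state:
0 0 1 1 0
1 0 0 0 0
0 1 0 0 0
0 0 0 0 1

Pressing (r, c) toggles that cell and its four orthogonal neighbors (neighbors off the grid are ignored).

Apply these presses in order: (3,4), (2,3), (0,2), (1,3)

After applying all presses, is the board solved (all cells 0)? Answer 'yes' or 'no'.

Answer: no

Derivation:
After press 1 at (3,4):
0 0 1 1 0
1 0 0 0 0
0 1 0 0 1
0 0 0 1 0

After press 2 at (2,3):
0 0 1 1 0
1 0 0 1 0
0 1 1 1 0
0 0 0 0 0

After press 3 at (0,2):
0 1 0 0 0
1 0 1 1 0
0 1 1 1 0
0 0 0 0 0

After press 4 at (1,3):
0 1 0 1 0
1 0 0 0 1
0 1 1 0 0
0 0 0 0 0

Lights still on: 6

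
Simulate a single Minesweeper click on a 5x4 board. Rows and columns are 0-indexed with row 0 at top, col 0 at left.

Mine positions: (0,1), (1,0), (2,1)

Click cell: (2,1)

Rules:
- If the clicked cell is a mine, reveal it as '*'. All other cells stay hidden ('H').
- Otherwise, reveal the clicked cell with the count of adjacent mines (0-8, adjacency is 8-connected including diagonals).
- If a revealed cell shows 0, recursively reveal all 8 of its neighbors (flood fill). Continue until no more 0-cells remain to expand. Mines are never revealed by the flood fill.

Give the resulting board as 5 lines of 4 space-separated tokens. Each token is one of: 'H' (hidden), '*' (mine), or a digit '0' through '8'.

H H H H
H H H H
H * H H
H H H H
H H H H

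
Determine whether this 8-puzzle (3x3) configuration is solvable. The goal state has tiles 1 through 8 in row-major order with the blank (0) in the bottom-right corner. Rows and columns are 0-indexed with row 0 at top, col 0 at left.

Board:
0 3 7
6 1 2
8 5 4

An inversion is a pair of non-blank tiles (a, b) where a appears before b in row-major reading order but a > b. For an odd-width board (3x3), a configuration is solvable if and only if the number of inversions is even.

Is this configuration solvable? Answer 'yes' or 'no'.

Inversions (pairs i<j in row-major order where tile[i] > tile[j] > 0): 14
14 is even, so the puzzle is solvable.

Answer: yes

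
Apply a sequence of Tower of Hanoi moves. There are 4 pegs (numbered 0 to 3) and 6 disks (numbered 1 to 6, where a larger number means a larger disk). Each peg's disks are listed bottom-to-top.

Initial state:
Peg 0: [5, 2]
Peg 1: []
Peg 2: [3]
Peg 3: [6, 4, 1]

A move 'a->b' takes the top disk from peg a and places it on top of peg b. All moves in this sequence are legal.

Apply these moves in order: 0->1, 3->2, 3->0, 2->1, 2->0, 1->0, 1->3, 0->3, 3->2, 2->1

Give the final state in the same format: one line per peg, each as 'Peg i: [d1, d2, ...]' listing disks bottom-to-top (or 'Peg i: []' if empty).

Answer: Peg 0: [5, 4, 3]
Peg 1: [1]
Peg 2: []
Peg 3: [6, 2]

Derivation:
After move 1 (0->1):
Peg 0: [5]
Peg 1: [2]
Peg 2: [3]
Peg 3: [6, 4, 1]

After move 2 (3->2):
Peg 0: [5]
Peg 1: [2]
Peg 2: [3, 1]
Peg 3: [6, 4]

After move 3 (3->0):
Peg 0: [5, 4]
Peg 1: [2]
Peg 2: [3, 1]
Peg 3: [6]

After move 4 (2->1):
Peg 0: [5, 4]
Peg 1: [2, 1]
Peg 2: [3]
Peg 3: [6]

After move 5 (2->0):
Peg 0: [5, 4, 3]
Peg 1: [2, 1]
Peg 2: []
Peg 3: [6]

After move 6 (1->0):
Peg 0: [5, 4, 3, 1]
Peg 1: [2]
Peg 2: []
Peg 3: [6]

After move 7 (1->3):
Peg 0: [5, 4, 3, 1]
Peg 1: []
Peg 2: []
Peg 3: [6, 2]

After move 8 (0->3):
Peg 0: [5, 4, 3]
Peg 1: []
Peg 2: []
Peg 3: [6, 2, 1]

After move 9 (3->2):
Peg 0: [5, 4, 3]
Peg 1: []
Peg 2: [1]
Peg 3: [6, 2]

After move 10 (2->1):
Peg 0: [5, 4, 3]
Peg 1: [1]
Peg 2: []
Peg 3: [6, 2]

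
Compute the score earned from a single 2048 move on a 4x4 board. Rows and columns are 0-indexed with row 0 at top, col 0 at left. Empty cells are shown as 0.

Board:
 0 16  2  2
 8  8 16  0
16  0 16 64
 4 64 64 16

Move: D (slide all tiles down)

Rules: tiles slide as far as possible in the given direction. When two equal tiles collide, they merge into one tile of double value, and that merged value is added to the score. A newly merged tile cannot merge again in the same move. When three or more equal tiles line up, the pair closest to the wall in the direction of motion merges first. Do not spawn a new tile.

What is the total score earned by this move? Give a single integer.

Slide down:
col 0: [0, 8, 16, 4] -> [0, 8, 16, 4]  score +0 (running 0)
col 1: [16, 8, 0, 64] -> [0, 16, 8, 64]  score +0 (running 0)
col 2: [2, 16, 16, 64] -> [0, 2, 32, 64]  score +32 (running 32)
col 3: [2, 0, 64, 16] -> [0, 2, 64, 16]  score +0 (running 32)
Board after move:
 0  0  0  0
 8 16  2  2
16  8 32 64
 4 64 64 16

Answer: 32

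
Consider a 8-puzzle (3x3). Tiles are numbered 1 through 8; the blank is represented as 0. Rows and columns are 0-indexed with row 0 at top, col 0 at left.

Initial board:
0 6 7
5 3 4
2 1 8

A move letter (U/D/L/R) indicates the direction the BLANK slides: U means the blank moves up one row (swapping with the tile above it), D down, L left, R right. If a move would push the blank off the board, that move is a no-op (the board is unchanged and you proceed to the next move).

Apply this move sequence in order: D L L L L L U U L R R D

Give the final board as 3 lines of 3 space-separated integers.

After move 1 (D):
5 6 7
0 3 4
2 1 8

After move 2 (L):
5 6 7
0 3 4
2 1 8

After move 3 (L):
5 6 7
0 3 4
2 1 8

After move 4 (L):
5 6 7
0 3 4
2 1 8

After move 5 (L):
5 6 7
0 3 4
2 1 8

After move 6 (L):
5 6 7
0 3 4
2 1 8

After move 7 (U):
0 6 7
5 3 4
2 1 8

After move 8 (U):
0 6 7
5 3 4
2 1 8

After move 9 (L):
0 6 7
5 3 4
2 1 8

After move 10 (R):
6 0 7
5 3 4
2 1 8

After move 11 (R):
6 7 0
5 3 4
2 1 8

After move 12 (D):
6 7 4
5 3 0
2 1 8

Answer: 6 7 4
5 3 0
2 1 8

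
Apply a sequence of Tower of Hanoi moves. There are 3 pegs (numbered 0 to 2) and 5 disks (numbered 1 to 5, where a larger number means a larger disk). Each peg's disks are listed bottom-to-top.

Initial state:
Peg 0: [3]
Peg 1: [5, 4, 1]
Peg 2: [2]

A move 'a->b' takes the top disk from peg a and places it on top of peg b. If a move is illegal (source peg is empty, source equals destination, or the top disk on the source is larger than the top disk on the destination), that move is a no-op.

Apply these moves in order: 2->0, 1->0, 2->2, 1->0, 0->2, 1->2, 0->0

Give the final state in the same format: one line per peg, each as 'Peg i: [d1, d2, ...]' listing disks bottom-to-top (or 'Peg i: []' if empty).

Answer: Peg 0: [3, 2]
Peg 1: [5, 4]
Peg 2: [1]

Derivation:
After move 1 (2->0):
Peg 0: [3, 2]
Peg 1: [5, 4, 1]
Peg 2: []

After move 2 (1->0):
Peg 0: [3, 2, 1]
Peg 1: [5, 4]
Peg 2: []

After move 3 (2->2):
Peg 0: [3, 2, 1]
Peg 1: [5, 4]
Peg 2: []

After move 4 (1->0):
Peg 0: [3, 2, 1]
Peg 1: [5, 4]
Peg 2: []

After move 5 (0->2):
Peg 0: [3, 2]
Peg 1: [5, 4]
Peg 2: [1]

After move 6 (1->2):
Peg 0: [3, 2]
Peg 1: [5, 4]
Peg 2: [1]

After move 7 (0->0):
Peg 0: [3, 2]
Peg 1: [5, 4]
Peg 2: [1]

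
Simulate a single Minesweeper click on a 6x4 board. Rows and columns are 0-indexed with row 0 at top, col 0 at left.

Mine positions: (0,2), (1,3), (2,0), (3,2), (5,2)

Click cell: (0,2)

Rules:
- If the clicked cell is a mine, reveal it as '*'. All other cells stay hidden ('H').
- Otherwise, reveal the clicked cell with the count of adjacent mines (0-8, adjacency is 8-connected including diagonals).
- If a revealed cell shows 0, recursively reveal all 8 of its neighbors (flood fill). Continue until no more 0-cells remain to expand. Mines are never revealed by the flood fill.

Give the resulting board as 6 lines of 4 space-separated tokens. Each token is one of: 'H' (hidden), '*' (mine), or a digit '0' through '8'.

H H * H
H H H H
H H H H
H H H H
H H H H
H H H H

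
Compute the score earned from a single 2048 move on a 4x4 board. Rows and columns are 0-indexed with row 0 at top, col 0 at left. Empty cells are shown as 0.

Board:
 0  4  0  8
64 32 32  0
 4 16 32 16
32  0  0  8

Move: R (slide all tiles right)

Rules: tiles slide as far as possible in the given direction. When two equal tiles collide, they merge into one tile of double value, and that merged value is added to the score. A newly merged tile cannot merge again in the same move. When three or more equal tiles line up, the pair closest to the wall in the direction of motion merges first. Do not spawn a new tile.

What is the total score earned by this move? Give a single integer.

Slide right:
row 0: [0, 4, 0, 8] -> [0, 0, 4, 8]  score +0 (running 0)
row 1: [64, 32, 32, 0] -> [0, 0, 64, 64]  score +64 (running 64)
row 2: [4, 16, 32, 16] -> [4, 16, 32, 16]  score +0 (running 64)
row 3: [32, 0, 0, 8] -> [0, 0, 32, 8]  score +0 (running 64)
Board after move:
 0  0  4  8
 0  0 64 64
 4 16 32 16
 0  0 32  8

Answer: 64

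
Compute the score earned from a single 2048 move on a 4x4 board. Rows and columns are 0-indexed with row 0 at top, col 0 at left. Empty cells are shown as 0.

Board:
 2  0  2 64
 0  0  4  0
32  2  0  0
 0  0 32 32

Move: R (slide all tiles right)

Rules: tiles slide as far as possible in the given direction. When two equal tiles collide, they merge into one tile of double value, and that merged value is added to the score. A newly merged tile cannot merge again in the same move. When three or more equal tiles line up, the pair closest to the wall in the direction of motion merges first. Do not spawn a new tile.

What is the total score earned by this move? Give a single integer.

Answer: 68

Derivation:
Slide right:
row 0: [2, 0, 2, 64] -> [0, 0, 4, 64]  score +4 (running 4)
row 1: [0, 0, 4, 0] -> [0, 0, 0, 4]  score +0 (running 4)
row 2: [32, 2, 0, 0] -> [0, 0, 32, 2]  score +0 (running 4)
row 3: [0, 0, 32, 32] -> [0, 0, 0, 64]  score +64 (running 68)
Board after move:
 0  0  4 64
 0  0  0  4
 0  0 32  2
 0  0  0 64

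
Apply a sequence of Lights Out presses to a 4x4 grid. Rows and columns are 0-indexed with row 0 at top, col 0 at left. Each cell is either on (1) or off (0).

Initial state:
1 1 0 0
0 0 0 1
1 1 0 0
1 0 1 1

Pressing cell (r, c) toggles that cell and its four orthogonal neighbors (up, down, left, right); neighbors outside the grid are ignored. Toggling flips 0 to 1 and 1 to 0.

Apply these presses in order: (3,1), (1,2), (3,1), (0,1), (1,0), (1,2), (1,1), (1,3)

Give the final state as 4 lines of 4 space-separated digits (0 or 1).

After press 1 at (3,1):
1 1 0 0
0 0 0 1
1 0 0 0
0 1 0 1

After press 2 at (1,2):
1 1 1 0
0 1 1 0
1 0 1 0
0 1 0 1

After press 3 at (3,1):
1 1 1 0
0 1 1 0
1 1 1 0
1 0 1 1

After press 4 at (0,1):
0 0 0 0
0 0 1 0
1 1 1 0
1 0 1 1

After press 5 at (1,0):
1 0 0 0
1 1 1 0
0 1 1 0
1 0 1 1

After press 6 at (1,2):
1 0 1 0
1 0 0 1
0 1 0 0
1 0 1 1

After press 7 at (1,1):
1 1 1 0
0 1 1 1
0 0 0 0
1 0 1 1

After press 8 at (1,3):
1 1 1 1
0 1 0 0
0 0 0 1
1 0 1 1

Answer: 1 1 1 1
0 1 0 0
0 0 0 1
1 0 1 1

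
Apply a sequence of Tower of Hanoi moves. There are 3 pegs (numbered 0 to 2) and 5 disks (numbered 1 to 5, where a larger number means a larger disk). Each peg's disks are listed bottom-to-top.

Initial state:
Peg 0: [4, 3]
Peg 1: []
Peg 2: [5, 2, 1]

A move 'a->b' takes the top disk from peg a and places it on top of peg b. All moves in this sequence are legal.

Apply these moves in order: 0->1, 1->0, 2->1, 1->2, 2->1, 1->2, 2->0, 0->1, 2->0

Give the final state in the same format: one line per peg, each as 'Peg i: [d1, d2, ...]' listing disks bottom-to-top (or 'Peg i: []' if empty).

After move 1 (0->1):
Peg 0: [4]
Peg 1: [3]
Peg 2: [5, 2, 1]

After move 2 (1->0):
Peg 0: [4, 3]
Peg 1: []
Peg 2: [5, 2, 1]

After move 3 (2->1):
Peg 0: [4, 3]
Peg 1: [1]
Peg 2: [5, 2]

After move 4 (1->2):
Peg 0: [4, 3]
Peg 1: []
Peg 2: [5, 2, 1]

After move 5 (2->1):
Peg 0: [4, 3]
Peg 1: [1]
Peg 2: [5, 2]

After move 6 (1->2):
Peg 0: [4, 3]
Peg 1: []
Peg 2: [5, 2, 1]

After move 7 (2->0):
Peg 0: [4, 3, 1]
Peg 1: []
Peg 2: [5, 2]

After move 8 (0->1):
Peg 0: [4, 3]
Peg 1: [1]
Peg 2: [5, 2]

After move 9 (2->0):
Peg 0: [4, 3, 2]
Peg 1: [1]
Peg 2: [5]

Answer: Peg 0: [4, 3, 2]
Peg 1: [1]
Peg 2: [5]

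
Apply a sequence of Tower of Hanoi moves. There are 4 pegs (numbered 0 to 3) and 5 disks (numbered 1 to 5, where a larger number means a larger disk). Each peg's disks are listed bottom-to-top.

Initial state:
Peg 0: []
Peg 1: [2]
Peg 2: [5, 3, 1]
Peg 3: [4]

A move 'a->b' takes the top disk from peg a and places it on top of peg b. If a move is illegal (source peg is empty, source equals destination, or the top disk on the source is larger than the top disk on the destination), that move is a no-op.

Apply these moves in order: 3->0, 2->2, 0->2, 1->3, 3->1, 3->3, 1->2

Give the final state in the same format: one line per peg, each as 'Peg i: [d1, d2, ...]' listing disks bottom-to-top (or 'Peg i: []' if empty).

After move 1 (3->0):
Peg 0: [4]
Peg 1: [2]
Peg 2: [5, 3, 1]
Peg 3: []

After move 2 (2->2):
Peg 0: [4]
Peg 1: [2]
Peg 2: [5, 3, 1]
Peg 3: []

After move 3 (0->2):
Peg 0: [4]
Peg 1: [2]
Peg 2: [5, 3, 1]
Peg 3: []

After move 4 (1->3):
Peg 0: [4]
Peg 1: []
Peg 2: [5, 3, 1]
Peg 3: [2]

After move 5 (3->1):
Peg 0: [4]
Peg 1: [2]
Peg 2: [5, 3, 1]
Peg 3: []

After move 6 (3->3):
Peg 0: [4]
Peg 1: [2]
Peg 2: [5, 3, 1]
Peg 3: []

After move 7 (1->2):
Peg 0: [4]
Peg 1: [2]
Peg 2: [5, 3, 1]
Peg 3: []

Answer: Peg 0: [4]
Peg 1: [2]
Peg 2: [5, 3, 1]
Peg 3: []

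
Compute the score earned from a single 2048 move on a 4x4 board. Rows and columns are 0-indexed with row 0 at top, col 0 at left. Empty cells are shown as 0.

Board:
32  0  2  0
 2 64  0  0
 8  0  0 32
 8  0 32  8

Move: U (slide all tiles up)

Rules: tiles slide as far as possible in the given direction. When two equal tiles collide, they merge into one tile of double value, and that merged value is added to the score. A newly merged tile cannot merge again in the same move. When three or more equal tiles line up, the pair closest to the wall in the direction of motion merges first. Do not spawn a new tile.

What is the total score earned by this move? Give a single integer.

Slide up:
col 0: [32, 2, 8, 8] -> [32, 2, 16, 0]  score +16 (running 16)
col 1: [0, 64, 0, 0] -> [64, 0, 0, 0]  score +0 (running 16)
col 2: [2, 0, 0, 32] -> [2, 32, 0, 0]  score +0 (running 16)
col 3: [0, 0, 32, 8] -> [32, 8, 0, 0]  score +0 (running 16)
Board after move:
32 64  2 32
 2  0 32  8
16  0  0  0
 0  0  0  0

Answer: 16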